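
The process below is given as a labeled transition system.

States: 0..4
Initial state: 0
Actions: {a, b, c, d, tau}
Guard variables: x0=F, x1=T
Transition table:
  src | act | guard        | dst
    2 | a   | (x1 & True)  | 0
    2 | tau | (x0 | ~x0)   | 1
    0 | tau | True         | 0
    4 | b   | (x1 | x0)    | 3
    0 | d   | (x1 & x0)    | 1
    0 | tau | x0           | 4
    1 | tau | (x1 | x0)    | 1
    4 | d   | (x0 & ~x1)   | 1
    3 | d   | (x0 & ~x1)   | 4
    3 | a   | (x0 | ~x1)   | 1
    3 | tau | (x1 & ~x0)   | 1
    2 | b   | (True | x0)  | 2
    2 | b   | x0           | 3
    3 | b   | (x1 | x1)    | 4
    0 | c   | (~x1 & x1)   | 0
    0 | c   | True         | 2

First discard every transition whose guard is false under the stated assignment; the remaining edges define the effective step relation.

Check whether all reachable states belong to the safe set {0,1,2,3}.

Allowed set {0,1,2,3}
R = {0,1,2}
  0: ✓
  1: ✓
  2: ✓

Answer: INVARIANT HOLDS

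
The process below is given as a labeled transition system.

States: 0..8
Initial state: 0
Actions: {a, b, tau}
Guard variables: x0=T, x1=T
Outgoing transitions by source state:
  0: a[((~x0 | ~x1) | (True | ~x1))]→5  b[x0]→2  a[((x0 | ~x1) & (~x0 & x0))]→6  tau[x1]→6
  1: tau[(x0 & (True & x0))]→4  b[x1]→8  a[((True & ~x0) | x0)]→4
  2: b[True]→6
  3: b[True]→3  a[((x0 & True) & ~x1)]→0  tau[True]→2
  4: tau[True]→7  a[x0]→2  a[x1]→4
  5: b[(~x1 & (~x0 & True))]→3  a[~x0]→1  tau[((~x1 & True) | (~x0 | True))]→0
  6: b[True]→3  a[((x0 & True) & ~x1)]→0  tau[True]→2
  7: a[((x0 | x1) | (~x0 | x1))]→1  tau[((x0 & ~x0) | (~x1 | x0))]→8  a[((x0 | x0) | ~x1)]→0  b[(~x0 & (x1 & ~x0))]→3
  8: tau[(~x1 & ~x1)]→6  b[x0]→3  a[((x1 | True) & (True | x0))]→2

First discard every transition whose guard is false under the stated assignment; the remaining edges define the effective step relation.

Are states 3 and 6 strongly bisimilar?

Answer: BISIMILAR

Analysis:
Bisimulation quotient by refinement:
  P[0] = {{0,1,2,3,4,5,6,7,8}}
  P[1] = {{0,1},{2},{3,6},{4,7},{5},{8}}
  P[2] = {{0},{1},{2},{3,6},{4},{5},{7},{8}}
Fixed point at round 3; 8 class(es).
class of 3: {3,6}; class of 6: {3,6}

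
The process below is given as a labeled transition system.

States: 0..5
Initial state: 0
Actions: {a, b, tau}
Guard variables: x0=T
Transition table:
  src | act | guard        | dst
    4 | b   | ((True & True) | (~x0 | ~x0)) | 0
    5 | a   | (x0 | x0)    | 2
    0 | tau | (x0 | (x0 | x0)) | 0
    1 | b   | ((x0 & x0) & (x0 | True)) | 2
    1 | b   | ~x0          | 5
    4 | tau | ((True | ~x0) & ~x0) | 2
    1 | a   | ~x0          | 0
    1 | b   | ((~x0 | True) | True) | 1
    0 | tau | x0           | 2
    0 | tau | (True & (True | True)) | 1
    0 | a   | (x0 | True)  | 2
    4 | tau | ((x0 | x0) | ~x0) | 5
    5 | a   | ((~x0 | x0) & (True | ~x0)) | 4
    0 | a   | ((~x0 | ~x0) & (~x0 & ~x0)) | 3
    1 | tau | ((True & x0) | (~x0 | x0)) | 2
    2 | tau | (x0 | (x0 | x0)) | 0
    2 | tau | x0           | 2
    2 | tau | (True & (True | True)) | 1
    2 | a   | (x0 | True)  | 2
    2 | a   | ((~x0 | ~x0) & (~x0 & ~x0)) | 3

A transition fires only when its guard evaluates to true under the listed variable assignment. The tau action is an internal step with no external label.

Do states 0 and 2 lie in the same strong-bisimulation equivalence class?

Answer: BISIMILAR

Trace:
Refine partition for ~:
  π0 = {{0,1,2,3,4,5}}
  π1 = {{0,2},{1,4},{3},{5}}
  π2 = {{0,2},{1},{3},{4},{5}}
stable after 3 split(s): 5 block(s)
class of 0: {0,2}; class of 2: {0,2}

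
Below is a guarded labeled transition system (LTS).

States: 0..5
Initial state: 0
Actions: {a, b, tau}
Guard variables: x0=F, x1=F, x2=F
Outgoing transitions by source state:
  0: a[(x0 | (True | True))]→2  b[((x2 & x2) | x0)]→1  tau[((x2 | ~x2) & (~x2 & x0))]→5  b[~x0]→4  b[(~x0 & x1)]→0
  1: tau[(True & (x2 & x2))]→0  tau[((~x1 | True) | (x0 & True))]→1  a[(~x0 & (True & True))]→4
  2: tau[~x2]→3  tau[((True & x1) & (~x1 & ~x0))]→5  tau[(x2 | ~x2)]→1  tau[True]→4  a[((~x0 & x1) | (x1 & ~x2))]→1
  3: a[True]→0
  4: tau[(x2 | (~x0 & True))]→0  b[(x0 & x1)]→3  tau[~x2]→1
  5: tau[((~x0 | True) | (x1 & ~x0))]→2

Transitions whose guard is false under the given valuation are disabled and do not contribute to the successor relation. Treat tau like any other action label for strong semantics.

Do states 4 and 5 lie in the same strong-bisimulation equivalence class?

Refine partition for ~:
  round 0: {{0,1,2,3,4,5}}
  round 1: {{0},{1},{2,4,5},{3}}
  round 2: {{0},{1},{2},{3},{4},{5}}
stable after 3 split(s): 6 block(s)
[4]={4}  [5]={5}

Answer: NOT BISIMILAR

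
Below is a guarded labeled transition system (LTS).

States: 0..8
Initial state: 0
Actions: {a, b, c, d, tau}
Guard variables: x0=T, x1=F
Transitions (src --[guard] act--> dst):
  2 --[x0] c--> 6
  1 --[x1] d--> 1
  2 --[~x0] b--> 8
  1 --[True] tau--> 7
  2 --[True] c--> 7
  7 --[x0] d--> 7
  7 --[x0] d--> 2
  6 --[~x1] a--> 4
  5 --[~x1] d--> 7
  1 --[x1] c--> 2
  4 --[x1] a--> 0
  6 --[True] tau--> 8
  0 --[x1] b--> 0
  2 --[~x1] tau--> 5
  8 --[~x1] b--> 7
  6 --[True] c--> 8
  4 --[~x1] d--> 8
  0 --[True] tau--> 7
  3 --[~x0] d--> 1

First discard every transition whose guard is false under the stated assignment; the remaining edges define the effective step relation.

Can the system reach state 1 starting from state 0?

Answer: UNREACHABLE

Working:
After dropping false guards: 13 live edges.
Layer 0: {0}
Layer 1: {7}  now seen {0,7}
Layer 2: {2}  now seen {0,2,7}
Layer 3: {5,6}  now seen {0,2,5,6,7}
Layer 4: {4,8}  now seen {0,2,4,5,6,7,8}
R = {0,2,4,5,6,7,8}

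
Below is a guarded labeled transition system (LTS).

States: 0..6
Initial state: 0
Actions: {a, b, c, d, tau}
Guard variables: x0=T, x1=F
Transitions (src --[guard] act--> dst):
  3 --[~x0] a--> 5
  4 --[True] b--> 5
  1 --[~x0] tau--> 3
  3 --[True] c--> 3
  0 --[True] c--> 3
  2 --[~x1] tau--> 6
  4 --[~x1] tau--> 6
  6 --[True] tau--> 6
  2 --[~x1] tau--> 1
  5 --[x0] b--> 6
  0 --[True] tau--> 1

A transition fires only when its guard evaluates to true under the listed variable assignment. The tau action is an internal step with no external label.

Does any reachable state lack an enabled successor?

Answer: DEADLOCK at state 1

Trace:
Reachable = {0,1,3}
  0: c→3  tau→1  [deg 2]
  1: ∅  [deadlock]
  3: c→3  [deg 1]
witness 1: tau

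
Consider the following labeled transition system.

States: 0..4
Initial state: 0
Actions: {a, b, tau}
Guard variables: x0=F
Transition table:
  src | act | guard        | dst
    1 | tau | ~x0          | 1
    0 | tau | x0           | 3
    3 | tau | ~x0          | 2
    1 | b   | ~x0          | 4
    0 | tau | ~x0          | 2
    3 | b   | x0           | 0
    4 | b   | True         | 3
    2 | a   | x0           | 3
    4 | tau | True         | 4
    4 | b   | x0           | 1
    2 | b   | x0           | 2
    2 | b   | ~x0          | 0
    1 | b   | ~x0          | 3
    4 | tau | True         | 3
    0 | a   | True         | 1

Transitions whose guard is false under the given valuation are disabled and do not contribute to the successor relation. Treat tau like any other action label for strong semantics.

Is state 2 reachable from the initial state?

10 transition(s) survive guard evaluation.
depth 0: {0}
depth 1: {1,2}  now seen {0,1,2}
depth 2: {3,4}  now seen {0,1,2,3,4}
Reachable = {0,1,2,3,4}
trace reaching 2: tau

Answer: REACHABLE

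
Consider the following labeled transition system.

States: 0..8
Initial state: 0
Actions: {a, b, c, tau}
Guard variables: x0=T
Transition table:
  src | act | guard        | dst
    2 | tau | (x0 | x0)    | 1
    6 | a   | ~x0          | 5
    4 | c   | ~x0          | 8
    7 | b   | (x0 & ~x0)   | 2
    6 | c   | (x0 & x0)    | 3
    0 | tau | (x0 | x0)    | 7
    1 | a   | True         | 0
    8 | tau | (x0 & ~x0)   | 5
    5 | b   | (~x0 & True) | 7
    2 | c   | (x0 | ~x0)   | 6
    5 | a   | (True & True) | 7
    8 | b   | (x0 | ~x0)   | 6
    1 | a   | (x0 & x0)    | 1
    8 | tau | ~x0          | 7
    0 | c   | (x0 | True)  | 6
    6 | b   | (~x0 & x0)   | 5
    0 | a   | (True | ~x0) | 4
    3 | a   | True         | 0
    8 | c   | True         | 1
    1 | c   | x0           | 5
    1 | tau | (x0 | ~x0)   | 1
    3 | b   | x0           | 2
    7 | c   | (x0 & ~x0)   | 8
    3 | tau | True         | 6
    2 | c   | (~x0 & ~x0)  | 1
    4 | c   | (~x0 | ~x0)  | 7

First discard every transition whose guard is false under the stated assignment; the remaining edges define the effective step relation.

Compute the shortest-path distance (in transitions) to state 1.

Answer: 4

Analysis:
BFS to 1:
  depth 0: {0}
  depth 1: {4,6,7}
  depth 2: {3}
  depth 3: {2}
  depth 4: {1}
first hit 1 at d=4 via c·c·b·tau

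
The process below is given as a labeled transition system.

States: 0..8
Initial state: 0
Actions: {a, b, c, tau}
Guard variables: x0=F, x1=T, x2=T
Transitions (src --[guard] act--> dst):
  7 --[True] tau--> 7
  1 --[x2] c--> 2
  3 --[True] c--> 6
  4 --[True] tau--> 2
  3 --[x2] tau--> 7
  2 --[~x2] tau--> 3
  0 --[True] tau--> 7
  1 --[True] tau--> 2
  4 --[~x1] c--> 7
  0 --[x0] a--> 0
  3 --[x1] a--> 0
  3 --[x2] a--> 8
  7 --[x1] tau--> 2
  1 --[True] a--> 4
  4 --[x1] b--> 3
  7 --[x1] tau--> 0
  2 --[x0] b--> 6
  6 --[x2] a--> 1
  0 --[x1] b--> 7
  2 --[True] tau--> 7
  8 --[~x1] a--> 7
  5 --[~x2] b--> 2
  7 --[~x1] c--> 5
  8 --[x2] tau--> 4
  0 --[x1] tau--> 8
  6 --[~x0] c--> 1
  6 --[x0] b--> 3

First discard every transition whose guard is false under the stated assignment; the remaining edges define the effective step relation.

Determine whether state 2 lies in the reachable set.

After dropping false guards: 19 live edges.
depth 0: {0}
depth 1: {7,8}  cumulative {0,7,8}
depth 2: {2,4}  cumulative {0,2,4,7,8}
depth 3: {3}  cumulative {0,2,3,4,7,8}
depth 4: {6}  cumulative {0,2,3,4,6,7,8}
depth 5: {1}  cumulative {0,1,2,3,4,6,7,8}
Reach set: {0,1,2,3,4,6,7,8}
trace reaching 2: tau·tau

Answer: REACHABLE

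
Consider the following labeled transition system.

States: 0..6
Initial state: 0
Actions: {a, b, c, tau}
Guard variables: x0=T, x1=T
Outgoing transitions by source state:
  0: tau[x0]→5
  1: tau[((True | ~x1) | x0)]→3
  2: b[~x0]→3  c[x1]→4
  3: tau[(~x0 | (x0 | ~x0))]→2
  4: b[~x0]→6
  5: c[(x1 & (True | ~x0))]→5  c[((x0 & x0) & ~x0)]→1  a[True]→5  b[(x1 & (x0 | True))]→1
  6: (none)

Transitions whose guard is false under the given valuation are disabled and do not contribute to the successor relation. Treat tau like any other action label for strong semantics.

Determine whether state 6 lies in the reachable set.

Guard filter leaves 7 enabled edge(s).
depth 0: {0}
depth 1: {5}  now seen {0,5}
depth 2: {1}  now seen {0,1,5}
depth 3: {3}  now seen {0,1,3,5}
depth 4: {2}  now seen {0,1,2,3,5}
depth 5: {4}  now seen {0,1,2,3,4,5}
R = {0,1,2,3,4,5}

Answer: UNREACHABLE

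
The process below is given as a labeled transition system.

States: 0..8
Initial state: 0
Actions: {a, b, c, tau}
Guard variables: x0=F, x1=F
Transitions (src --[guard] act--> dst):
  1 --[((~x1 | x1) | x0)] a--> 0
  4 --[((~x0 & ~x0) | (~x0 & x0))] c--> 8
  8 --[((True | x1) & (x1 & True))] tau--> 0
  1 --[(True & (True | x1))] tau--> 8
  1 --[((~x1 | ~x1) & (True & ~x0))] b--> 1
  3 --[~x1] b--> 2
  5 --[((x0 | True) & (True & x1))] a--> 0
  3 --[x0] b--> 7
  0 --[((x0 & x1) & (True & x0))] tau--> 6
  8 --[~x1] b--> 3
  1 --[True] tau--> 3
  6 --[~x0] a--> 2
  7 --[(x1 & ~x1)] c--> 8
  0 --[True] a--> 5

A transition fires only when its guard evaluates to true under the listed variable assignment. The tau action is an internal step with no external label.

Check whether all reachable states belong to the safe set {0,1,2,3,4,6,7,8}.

Answer: INVARIANT VIOLATED at state 5

Analysis:
Allowed set {0,1,2,3,4,6,7,8}
Reach set: {0,5}
  0: ✓
  5: outside
witness against invariant: a → 5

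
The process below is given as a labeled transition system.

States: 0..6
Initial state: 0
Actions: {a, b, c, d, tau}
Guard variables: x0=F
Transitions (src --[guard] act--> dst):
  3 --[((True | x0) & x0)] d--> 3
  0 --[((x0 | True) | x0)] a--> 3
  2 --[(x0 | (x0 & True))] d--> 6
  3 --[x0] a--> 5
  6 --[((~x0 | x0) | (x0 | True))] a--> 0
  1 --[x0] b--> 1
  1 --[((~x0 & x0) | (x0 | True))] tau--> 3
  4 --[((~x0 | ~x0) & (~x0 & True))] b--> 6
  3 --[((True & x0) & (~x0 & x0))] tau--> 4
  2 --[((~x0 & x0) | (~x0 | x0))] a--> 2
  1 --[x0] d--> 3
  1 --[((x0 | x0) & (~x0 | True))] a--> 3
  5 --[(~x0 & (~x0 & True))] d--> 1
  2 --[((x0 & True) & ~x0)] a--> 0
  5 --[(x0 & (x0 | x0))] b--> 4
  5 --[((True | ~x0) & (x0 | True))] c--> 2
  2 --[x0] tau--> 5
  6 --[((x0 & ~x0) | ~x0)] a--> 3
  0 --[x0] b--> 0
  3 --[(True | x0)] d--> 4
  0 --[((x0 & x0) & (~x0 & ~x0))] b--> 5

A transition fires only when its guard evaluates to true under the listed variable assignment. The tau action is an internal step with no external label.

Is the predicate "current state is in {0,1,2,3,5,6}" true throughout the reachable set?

Answer: INVARIANT VIOLATED at state 4

Trace:
Inv-set: {0,1,2,3,5,6}
R = {0,3,4,6}
  0: ✓
  3: ✓
  4: outside
  6: ✓
witness against invariant: a·d → 4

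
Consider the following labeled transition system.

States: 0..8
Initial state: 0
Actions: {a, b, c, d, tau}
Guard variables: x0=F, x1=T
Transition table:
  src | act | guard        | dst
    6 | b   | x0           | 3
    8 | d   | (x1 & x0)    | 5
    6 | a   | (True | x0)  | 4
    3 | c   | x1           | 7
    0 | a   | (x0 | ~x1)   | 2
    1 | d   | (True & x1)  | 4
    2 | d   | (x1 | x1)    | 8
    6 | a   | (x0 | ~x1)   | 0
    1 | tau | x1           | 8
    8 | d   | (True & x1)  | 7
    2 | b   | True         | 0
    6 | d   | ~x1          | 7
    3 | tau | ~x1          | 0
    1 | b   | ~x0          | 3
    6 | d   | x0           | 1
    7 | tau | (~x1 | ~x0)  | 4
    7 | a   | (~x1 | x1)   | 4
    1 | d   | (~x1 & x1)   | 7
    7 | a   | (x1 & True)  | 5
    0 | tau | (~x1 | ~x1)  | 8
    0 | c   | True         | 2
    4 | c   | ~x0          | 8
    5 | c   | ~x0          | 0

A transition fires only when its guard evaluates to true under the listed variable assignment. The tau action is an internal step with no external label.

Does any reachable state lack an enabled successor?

Answer: DEADLOCK-FREE

Analysis:
Reach set: {0,2,4,5,7,8}
  0: c→2  [deg 1]
  2: b→0  d→8  [deg 2]
  4: c→8  [deg 1]
  5: c→0  [deg 1]
  7: a→4  a→5  tau→4  [deg 3]
  8: d→7  [deg 1]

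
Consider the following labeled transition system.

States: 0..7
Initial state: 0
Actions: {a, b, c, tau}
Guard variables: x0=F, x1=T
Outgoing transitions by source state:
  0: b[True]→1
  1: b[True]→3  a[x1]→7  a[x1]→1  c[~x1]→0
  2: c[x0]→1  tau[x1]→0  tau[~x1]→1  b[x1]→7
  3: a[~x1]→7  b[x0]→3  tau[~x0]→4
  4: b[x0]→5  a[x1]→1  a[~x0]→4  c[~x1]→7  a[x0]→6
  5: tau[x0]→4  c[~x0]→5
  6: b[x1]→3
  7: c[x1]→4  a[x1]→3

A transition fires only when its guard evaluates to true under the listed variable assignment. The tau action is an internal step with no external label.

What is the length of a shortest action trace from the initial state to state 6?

BFS to 6:
  L0 = {0}
  L1 = {1}
  L2 = {3,7}
  L3 = {4}
6 never appears.

Answer: UNREACHABLE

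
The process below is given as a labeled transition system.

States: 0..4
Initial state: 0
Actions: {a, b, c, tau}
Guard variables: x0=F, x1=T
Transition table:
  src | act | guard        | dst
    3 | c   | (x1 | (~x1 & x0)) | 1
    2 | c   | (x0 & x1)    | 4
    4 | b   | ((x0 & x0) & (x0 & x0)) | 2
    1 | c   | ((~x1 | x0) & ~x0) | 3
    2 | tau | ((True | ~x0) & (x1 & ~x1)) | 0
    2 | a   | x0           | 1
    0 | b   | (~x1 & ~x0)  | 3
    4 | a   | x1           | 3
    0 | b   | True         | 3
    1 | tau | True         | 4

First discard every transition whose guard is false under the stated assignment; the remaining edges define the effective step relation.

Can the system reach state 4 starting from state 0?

After dropping false guards: 4 live edges.
L0 = {0}
L1 = {3}  cumulative {0,3}
L2 = {1}  cumulative {0,1,3}
L3 = {4}  cumulative {0,1,3,4}
Reach set: {0,1,3,4}
trace reaching 4: b·c·tau

Answer: REACHABLE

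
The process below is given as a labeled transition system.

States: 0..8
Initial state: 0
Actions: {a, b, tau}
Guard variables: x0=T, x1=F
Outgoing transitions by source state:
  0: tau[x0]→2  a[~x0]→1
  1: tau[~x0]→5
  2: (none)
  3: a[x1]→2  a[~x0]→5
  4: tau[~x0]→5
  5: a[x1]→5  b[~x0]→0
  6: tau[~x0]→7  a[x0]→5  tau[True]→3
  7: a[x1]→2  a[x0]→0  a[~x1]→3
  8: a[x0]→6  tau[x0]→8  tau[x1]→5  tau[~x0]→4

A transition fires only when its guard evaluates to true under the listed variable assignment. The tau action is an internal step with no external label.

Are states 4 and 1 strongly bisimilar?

Refine partition for ~:
  P[0] = {{0,1,2,3,4,5,6,7,8}}
  P[1] = {{0},{1,2,3,4,5},{6,8},{7}}
  P[2] = {{0},{1,2,3,4,5},{6},{7},{8}}
stable after 3 split(s): 5 block(s)
4∈{1,2,3,4,5}, 1∈{1,2,3,4,5}

Answer: BISIMILAR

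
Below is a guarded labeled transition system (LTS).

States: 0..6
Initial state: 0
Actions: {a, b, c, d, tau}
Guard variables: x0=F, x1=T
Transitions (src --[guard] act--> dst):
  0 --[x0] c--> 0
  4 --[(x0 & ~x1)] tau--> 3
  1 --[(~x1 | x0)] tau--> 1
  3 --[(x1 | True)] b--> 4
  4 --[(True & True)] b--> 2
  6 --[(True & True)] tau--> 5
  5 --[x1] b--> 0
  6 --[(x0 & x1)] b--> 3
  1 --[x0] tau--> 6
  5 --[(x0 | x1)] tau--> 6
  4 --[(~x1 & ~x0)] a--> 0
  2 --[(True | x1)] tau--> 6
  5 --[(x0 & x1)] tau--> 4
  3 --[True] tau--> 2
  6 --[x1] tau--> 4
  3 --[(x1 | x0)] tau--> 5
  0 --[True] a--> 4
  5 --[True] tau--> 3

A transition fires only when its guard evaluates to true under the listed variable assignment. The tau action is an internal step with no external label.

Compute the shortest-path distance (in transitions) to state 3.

Answer: 5

Analysis:
BFS to 3:
  Layer 0: {0}
  Layer 1: {4}
  Layer 2: {2}
  Layer 3: {6}
  Layer 4: {5}
  Layer 5: {3}
3 enters at depth 5; path a·b·tau·tau·tau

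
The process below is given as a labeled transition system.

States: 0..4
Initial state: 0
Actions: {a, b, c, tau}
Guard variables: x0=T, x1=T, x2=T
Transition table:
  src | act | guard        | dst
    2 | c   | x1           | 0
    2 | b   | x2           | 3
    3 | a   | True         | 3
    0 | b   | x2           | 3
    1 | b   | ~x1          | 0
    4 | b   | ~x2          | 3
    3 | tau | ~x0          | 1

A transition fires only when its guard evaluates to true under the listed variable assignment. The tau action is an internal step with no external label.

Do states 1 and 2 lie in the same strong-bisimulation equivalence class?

Bisimulation quotient by refinement:
  π0 = {{0,1,2,3,4}}
  π1 = {{0},{1,4},{2},{3}}
stable after 2 split(s): 4 block(s)
1∈{1,4}, 2∈{2}

Answer: NOT BISIMILAR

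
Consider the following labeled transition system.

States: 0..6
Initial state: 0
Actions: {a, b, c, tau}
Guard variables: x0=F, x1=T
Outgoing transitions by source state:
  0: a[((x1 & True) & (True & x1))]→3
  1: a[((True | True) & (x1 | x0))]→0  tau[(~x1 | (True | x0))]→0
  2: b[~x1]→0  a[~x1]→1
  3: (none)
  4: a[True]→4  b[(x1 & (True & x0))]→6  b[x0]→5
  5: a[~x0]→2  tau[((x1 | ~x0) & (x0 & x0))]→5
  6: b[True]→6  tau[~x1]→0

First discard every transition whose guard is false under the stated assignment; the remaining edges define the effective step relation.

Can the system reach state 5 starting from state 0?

Answer: UNREACHABLE

Trace:
After dropping false guards: 6 live edges.
L0 = {0}
L1 = {3}  now seen {0,3}
Reachable = {0,3}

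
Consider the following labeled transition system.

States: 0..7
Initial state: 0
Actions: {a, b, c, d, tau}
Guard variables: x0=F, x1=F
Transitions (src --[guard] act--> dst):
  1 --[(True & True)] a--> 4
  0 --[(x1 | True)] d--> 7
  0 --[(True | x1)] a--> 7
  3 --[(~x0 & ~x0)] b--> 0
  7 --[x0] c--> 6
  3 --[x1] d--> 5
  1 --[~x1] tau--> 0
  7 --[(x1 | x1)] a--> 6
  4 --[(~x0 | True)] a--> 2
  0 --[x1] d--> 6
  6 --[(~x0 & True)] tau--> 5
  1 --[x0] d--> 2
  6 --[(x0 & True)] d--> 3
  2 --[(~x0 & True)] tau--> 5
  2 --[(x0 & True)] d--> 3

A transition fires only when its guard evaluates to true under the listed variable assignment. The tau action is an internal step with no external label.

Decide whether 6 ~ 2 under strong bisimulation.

Answer: BISIMILAR

Working:
Refine partition for ~:
  round 0: {{0,1,2,3,4,5,6,7}}
  round 1: {{0},{1},{2,6},{3},{4},{5,7}}
Fixed point at round 2; 6 class(es).
[6]={2,6}  [2]={2,6}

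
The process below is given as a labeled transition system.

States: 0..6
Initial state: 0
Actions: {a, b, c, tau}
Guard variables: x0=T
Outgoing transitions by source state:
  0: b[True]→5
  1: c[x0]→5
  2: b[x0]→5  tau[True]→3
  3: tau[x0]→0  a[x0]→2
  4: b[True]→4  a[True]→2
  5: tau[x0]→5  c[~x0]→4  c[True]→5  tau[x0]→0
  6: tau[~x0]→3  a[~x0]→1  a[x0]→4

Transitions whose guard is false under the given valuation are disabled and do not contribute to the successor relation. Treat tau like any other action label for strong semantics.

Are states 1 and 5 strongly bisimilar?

Answer: NOT BISIMILAR

Analysis:
Refine partition for ~:
  round 0: {{0,1,2,3,4,5,6}}
  round 1: {{0},{1},{2},{3},{4},{5},{6}}
7 equivalence class(es) (converged in 2)
[1]={1}  [5]={5}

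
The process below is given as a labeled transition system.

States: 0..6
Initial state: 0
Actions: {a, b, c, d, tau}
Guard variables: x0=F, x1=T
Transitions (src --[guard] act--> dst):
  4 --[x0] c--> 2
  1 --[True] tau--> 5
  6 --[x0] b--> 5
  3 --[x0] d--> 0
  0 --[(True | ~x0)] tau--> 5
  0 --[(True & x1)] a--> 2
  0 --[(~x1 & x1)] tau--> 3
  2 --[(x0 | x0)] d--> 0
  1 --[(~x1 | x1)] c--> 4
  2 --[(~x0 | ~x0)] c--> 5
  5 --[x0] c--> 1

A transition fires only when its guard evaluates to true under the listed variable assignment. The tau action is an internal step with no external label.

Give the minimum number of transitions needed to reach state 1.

BFS to 1:
  Layer 0: {0}
  Layer 1: {2,5}
1 never appears.

Answer: UNREACHABLE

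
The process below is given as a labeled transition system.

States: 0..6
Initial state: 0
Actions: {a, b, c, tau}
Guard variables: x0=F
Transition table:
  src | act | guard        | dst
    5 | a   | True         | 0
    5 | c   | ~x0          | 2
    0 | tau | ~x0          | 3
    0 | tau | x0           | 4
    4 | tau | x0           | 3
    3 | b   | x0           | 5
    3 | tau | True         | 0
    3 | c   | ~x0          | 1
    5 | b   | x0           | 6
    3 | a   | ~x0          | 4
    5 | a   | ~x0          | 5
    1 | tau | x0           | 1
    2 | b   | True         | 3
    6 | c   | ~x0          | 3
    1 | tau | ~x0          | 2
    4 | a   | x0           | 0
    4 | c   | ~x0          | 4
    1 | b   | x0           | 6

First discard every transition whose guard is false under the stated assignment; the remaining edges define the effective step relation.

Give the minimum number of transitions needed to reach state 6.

Breadth-first toward 6:
  Layer 0: {0}
  Layer 1: {3}
  Layer 2: {1,4}
  Layer 3: {2}
6 never appears.

Answer: UNREACHABLE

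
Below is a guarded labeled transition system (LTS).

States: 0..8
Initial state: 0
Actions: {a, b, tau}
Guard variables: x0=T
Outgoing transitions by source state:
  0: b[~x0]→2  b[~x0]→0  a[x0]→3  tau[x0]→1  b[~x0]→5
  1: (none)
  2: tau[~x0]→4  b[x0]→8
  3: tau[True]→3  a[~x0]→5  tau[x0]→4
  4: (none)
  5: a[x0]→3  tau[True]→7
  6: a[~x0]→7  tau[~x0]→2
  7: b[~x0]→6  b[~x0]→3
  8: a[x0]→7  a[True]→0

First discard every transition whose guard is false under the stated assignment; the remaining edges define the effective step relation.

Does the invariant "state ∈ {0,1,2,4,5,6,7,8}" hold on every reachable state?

Allowed set {0,1,2,4,5,6,7,8}
Reachable = {0,1,3,4}
  0: ✓
  1: ✓
  3: VIOLATES
  4: ✓
counterexample path to 3: a

Answer: INVARIANT VIOLATED at state 3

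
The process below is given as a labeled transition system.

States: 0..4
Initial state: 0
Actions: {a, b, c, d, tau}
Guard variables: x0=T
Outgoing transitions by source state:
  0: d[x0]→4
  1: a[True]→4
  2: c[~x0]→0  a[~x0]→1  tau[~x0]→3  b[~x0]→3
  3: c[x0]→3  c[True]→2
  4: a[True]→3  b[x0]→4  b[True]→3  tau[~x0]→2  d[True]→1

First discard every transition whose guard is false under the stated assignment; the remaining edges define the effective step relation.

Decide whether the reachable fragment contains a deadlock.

Reachable = {0,1,2,3,4}
  0: d→4  [deg 1]
  1: a→4  [deg 1]
  2: ∅  [STUCK]
  3: c→2  c→3  [deg 2]
  4: a→3  b→3  b→4  d→1  [deg 4]
Path to 2: d·a·c

Answer: DEADLOCK at state 2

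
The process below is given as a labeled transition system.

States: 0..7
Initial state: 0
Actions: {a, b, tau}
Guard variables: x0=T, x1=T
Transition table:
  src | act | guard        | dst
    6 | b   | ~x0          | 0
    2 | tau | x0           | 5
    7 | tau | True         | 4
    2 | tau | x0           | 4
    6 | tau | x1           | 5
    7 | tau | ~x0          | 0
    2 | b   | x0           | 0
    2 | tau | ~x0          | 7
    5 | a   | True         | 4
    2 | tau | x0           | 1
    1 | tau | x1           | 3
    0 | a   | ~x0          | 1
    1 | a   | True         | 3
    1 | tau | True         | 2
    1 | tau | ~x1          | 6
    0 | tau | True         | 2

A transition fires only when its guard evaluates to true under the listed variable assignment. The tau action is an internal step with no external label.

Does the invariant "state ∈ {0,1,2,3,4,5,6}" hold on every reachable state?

Allowed set {0,1,2,3,4,5,6}
R = {0,1,2,3,4,5}
  0: ✓
  1: ✓
  2: ✓
  3: ✓
  4: ✓
  5: ✓

Answer: INVARIANT HOLDS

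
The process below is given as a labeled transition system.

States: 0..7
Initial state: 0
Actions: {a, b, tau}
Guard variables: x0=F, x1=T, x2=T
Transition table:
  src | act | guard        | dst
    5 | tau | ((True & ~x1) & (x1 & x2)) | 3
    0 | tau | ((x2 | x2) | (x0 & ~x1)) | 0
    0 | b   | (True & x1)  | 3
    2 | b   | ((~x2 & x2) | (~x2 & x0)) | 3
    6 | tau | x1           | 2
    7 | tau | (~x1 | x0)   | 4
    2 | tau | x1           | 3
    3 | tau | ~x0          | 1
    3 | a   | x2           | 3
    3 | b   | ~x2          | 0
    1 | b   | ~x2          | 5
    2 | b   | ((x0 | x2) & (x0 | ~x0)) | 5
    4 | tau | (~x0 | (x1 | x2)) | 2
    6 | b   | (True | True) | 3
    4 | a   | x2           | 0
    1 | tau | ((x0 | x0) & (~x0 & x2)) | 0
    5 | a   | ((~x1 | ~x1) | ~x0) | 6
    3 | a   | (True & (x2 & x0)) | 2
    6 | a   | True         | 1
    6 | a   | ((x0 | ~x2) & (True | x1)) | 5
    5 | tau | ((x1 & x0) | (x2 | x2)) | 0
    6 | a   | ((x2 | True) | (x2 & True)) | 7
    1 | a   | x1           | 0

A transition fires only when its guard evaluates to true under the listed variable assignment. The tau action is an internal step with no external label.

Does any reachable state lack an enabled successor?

Reach set: {0,1,3}
  0: b→3  tau→0  [2 out]
  1: a→0  [1 out]
  3: a→3  tau→1  [2 out]

Answer: DEADLOCK-FREE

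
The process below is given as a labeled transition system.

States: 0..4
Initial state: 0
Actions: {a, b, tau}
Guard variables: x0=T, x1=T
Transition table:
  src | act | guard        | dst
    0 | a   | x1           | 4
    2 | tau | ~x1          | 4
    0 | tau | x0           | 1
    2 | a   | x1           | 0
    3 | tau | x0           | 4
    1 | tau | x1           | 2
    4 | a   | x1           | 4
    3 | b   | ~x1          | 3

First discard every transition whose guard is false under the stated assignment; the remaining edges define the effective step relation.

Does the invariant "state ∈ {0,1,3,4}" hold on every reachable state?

Answer: INVARIANT VIOLATED at state 2

Trace:
Inv-set: {0,1,3,4}
Reachable = {0,1,2,4}
  0: safe
  1: safe
  2: VIOLATES
  4: safe
counterexample path to 2: tau·tau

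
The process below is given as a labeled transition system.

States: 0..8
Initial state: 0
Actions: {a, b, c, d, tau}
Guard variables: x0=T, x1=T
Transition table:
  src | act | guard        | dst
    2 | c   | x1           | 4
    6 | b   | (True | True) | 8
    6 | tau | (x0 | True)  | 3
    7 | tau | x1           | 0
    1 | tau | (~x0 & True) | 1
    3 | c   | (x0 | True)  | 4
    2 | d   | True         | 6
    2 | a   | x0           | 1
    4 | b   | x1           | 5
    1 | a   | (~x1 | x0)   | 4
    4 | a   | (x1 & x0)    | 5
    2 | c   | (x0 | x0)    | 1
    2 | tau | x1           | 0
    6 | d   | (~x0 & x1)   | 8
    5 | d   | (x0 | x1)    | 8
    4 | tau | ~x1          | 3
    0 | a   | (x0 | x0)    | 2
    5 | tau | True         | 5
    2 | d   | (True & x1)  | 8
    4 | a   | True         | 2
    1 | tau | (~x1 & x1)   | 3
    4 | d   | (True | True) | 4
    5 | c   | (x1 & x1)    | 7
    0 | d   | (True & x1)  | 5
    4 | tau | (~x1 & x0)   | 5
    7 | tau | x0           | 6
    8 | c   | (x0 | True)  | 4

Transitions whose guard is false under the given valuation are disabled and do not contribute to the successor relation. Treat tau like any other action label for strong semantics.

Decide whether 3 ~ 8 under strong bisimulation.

Answer: BISIMILAR

Working:
Compute ~ classes (split until stable):
  π0 = {{0,1,2,3,4,5,6,7,8}}
  π1 = {{0},{1},{2},{3,8},{4},{5},{6},{7}}
Fixed point at round 2; 8 class(es).
[3]={3,8}  [8]={3,8}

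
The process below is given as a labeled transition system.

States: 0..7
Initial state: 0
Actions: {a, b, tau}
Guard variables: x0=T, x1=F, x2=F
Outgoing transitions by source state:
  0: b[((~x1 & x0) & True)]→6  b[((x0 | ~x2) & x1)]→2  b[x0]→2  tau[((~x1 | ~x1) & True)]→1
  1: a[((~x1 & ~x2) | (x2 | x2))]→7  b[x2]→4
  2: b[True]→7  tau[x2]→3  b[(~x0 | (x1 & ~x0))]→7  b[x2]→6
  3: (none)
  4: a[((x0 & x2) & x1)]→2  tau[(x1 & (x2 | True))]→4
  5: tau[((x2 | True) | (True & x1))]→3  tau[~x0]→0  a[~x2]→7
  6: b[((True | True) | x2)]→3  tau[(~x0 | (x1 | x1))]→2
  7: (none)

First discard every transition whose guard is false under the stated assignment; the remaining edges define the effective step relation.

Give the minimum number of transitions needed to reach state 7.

Breadth-first toward 7:
  depth 0: {0}
  depth 1: {1,2,6}
  depth 2: {3,7}
7 enters at depth 2; path b·b

Answer: 2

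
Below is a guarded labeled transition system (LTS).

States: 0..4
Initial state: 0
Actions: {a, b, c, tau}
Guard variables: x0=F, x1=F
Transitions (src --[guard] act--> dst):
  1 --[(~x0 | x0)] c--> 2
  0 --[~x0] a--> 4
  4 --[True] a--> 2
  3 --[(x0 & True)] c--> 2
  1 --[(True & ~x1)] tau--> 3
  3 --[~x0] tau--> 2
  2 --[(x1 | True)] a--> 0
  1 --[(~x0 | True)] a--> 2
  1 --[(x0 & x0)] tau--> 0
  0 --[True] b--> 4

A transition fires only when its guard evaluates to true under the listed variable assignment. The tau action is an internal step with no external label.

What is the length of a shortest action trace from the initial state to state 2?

Answer: 2

Analysis:
Layered search for 2:
  Layer 0: {0}
  Layer 1: {4}
  Layer 2: {2}
first hit 2 at d=2 via a·a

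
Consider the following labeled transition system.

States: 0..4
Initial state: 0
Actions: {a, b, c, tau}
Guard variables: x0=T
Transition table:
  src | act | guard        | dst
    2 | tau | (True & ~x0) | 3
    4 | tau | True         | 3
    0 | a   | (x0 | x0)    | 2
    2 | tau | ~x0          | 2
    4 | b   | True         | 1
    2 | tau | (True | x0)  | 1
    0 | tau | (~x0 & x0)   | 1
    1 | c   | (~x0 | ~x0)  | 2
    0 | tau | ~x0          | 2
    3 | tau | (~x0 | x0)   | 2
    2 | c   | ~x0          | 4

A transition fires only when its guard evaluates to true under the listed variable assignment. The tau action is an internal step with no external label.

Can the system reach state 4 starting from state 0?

Answer: UNREACHABLE

Analysis:
5 transition(s) survive guard evaluation.
depth 0: {0}
depth 1: {2}  cumulative {0,2}
depth 2: {1}  cumulative {0,1,2}
Reachable = {0,1,2}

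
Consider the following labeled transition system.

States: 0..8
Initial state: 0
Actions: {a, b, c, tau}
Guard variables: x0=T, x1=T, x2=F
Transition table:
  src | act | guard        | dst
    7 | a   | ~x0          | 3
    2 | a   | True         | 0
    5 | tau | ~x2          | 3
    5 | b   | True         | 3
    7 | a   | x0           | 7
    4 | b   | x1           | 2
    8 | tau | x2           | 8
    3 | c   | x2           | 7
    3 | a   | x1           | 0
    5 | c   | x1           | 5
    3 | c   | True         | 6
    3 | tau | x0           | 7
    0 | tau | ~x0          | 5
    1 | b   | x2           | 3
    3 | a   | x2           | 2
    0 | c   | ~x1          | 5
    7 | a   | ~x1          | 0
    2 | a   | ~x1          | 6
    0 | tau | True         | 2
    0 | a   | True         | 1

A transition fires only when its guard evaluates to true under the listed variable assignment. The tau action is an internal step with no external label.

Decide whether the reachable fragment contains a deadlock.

Answer: DEADLOCK at state 1

Working:
R = {0,1,2}
  0: a→1  tau→2  [2 exit(s)]
  1: ∅  [deadlock]
  2: a→0  [1 exit(s)]
witness 1: a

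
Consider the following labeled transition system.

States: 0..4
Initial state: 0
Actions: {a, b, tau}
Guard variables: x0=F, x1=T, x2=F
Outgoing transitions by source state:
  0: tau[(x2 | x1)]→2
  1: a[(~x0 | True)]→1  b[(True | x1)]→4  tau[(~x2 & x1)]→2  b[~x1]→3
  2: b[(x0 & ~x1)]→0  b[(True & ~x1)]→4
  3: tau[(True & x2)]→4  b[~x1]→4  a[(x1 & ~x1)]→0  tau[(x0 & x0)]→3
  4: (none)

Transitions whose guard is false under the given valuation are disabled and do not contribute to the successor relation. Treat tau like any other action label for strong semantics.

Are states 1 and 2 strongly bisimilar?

Bisimulation quotient by refinement:
  round 0: {{0,1,2,3,4}}
  round 1: {{0},{1},{2,3,4}}
Fixed point at round 2; 3 class(es).
[1]={1}  [2]={2,3,4}

Answer: NOT BISIMILAR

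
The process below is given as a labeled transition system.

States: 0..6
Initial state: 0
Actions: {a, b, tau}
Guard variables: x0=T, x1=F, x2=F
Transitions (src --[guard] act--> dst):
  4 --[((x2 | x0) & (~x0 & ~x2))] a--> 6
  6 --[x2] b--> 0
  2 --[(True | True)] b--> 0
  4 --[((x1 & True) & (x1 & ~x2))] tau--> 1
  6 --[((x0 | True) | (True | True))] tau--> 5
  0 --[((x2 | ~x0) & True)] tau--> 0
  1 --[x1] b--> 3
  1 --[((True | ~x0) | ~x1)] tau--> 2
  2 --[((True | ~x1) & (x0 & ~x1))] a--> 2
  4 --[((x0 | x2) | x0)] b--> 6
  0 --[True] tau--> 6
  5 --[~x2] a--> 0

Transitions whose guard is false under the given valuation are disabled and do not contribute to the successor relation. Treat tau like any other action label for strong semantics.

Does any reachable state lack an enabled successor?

Reachable = {0,5,6}
  0: tau→6  [deg 1]
  5: a→0  [deg 1]
  6: tau→5  [deg 1]

Answer: DEADLOCK-FREE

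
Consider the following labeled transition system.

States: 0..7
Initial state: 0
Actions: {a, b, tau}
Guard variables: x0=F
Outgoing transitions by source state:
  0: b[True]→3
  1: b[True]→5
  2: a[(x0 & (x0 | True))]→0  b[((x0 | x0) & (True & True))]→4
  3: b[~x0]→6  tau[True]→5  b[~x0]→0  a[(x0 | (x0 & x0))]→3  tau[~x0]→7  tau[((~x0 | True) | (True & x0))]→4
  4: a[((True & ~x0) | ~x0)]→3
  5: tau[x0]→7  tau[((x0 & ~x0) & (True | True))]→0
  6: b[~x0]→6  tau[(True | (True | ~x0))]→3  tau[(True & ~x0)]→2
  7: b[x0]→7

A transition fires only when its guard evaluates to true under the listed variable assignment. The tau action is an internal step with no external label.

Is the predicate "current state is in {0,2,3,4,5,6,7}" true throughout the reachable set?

Inv-set: {0,2,3,4,5,6,7}
R = {0,2,3,4,5,6,7}
  0: ✓
  2: ✓
  3: ✓
  4: ✓
  5: ✓
  6: ✓
  7: ✓

Answer: INVARIANT HOLDS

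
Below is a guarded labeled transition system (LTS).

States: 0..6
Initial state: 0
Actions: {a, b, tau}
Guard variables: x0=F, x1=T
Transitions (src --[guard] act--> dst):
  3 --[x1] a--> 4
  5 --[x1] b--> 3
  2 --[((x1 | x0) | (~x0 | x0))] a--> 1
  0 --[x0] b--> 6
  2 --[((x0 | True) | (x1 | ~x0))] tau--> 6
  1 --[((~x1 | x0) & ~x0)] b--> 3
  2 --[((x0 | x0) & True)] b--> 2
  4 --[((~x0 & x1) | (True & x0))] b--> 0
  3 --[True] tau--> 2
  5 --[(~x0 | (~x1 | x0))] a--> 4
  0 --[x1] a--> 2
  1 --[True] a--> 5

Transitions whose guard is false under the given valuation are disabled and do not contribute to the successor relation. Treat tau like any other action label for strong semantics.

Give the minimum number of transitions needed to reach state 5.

Layered search for 5:
  Layer 0: {0}
  Layer 1: {2}
  Layer 2: {1,6}
  Layer 3: {5}
depth(5)=3, e.g. a·a·a

Answer: 3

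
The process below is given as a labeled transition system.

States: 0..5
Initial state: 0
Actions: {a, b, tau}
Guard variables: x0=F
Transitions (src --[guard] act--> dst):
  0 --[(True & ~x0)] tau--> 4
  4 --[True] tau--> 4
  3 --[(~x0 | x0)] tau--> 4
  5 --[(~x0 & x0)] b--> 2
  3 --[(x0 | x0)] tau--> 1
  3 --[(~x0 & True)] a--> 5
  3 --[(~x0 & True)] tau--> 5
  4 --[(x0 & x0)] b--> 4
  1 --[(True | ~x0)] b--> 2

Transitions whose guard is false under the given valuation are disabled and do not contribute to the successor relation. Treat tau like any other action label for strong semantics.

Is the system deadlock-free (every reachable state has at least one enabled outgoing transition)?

Answer: DEADLOCK-FREE

Working:
Reach set: {0,4}
  0: tau→4  [1 out]
  4: tau→4  [1 out]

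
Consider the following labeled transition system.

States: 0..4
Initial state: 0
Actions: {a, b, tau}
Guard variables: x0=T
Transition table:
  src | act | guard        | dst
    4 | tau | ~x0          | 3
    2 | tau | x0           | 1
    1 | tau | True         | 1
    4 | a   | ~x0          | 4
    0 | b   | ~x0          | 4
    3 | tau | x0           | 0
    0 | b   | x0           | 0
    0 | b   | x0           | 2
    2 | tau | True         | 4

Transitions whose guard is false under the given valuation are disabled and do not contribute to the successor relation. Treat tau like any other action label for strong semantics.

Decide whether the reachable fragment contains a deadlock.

Answer: DEADLOCK at state 4

Working:
Reach set: {0,1,2,4}
  0: b→0  b→2  [2 exit(s)]
  1: tau→1  [1 exit(s)]
  2: tau→1  tau→4  [2 exit(s)]
  4: ∅  [no exit]
trace reaching 4: b·tau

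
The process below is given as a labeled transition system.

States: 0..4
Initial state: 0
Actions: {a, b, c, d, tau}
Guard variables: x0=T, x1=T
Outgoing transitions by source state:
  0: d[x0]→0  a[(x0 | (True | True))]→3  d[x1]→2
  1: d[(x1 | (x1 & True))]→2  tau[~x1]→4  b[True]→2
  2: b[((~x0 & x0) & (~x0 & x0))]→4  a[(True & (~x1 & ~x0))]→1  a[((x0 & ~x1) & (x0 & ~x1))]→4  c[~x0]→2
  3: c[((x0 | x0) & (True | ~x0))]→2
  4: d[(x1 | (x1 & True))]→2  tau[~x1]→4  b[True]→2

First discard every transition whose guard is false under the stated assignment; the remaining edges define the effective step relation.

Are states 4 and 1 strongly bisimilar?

Refine partition for ~:
  P[0] = {{0,1,2,3,4}}
  P[1] = {{0},{1,4},{2},{3}}
stable after 2 split(s): 4 block(s)
[4]={1,4}  [1]={1,4}

Answer: BISIMILAR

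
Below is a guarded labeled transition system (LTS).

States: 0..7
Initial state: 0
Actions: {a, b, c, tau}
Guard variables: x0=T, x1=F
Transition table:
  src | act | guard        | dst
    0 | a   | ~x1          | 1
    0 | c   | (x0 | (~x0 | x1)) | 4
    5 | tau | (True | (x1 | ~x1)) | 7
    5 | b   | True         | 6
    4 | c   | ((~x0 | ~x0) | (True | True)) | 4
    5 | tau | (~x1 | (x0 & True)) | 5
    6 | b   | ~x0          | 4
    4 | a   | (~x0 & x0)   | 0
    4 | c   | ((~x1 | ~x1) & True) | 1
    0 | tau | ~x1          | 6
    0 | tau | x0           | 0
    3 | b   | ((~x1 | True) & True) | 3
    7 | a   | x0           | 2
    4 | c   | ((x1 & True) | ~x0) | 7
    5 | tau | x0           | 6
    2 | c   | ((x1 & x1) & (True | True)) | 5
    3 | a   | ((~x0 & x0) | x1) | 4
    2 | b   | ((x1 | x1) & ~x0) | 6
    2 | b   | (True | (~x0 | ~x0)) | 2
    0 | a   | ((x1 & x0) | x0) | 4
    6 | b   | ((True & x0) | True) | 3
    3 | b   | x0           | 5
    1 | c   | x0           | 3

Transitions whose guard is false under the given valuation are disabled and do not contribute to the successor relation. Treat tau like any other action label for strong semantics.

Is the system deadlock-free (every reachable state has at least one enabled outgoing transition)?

Answer: DEADLOCK-FREE

Working:
R = {0,1,2,3,4,5,6,7}
  0: a→1  a→4  c→4  tau→0  tau→6  [5 exit(s)]
  1: c→3  [1 exit(s)]
  2: b→2  [1 exit(s)]
  3: b→3  b→5  [2 exit(s)]
  4: c→1  c→4  [2 exit(s)]
  5: b→6  tau→5  tau→6  tau→7  [4 exit(s)]
  6: b→3  [1 exit(s)]
  7: a→2  [1 exit(s)]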